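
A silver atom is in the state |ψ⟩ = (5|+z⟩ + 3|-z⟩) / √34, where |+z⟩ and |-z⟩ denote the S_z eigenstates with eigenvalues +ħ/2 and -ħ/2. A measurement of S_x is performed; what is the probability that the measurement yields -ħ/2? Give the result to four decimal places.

0.0588

|-x⟩ = (|+z⟩ - |-z⟩)/√2, so ⟨-x|ψ⟩ = (2) / (√2·√34).
P = |2|² / 68 = 4/68.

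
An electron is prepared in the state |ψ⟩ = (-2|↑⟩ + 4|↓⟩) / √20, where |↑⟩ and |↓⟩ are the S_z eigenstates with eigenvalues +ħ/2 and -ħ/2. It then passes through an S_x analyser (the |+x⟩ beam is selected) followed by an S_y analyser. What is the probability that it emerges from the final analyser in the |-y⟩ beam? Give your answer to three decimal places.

First analyser (S_x): P(|+x⟩) = |⟨+x|ψ⟩|² = 4/40.
After stage 1 the state is |+x⟩; P(|-y⟩) = |⟨-y|+x⟩|² = 1/2.
Joint probability = 4/40 × 1/2 = 0.050.

0.050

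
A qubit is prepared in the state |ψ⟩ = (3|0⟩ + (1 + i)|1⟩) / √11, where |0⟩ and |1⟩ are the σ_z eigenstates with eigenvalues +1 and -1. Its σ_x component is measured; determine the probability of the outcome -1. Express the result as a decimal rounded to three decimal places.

0.227

|-x⟩ = (|0⟩ - |1⟩)/√2, so ⟨-x|ψ⟩ = (2 - i) / (√2·√11).
P = |2 - i|² / 22 = 5/22.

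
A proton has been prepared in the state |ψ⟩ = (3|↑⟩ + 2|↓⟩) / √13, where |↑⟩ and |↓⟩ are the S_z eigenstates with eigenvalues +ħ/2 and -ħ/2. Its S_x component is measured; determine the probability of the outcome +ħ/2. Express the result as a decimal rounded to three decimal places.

|+x⟩ = (|↑⟩ + |↓⟩)/√2, so ⟨+x|ψ⟩ = (5) / (√2·√13).
P = |5|² / 26 = 25/26.

0.962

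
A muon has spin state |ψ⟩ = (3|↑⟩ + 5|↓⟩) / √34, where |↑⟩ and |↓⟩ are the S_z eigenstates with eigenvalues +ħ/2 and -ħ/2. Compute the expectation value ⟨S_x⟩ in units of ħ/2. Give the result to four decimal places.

⟨σ_x⟩ = 2 Re(a* b)/(|a|²+|b|²) with a = 3, b = 5.
a* b = 15, so ⟨σ_x⟩ = 30/34.
⟨S_x⟩ = (ħ/2)·⟨σ_x⟩.

0.8824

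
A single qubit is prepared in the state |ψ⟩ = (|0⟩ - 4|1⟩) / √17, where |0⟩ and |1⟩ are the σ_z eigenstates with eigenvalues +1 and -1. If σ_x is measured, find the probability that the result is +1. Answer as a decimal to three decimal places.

|+x⟩ = (|0⟩ + |1⟩)/√2, so ⟨+x|ψ⟩ = (-3) / (√2·√17).
P = |-3|² / 34 = 9/34.

0.265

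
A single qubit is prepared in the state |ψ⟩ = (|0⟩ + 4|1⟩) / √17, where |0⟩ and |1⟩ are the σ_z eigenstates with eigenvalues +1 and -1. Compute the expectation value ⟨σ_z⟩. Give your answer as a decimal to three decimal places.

-0.882

⟨σ_z⟩ = |a|² - |b|² divided by |a|²+|b|², with a, b the |0⟩, |1⟩ amplitudes.
= (1 - 16)/17 = -15/17.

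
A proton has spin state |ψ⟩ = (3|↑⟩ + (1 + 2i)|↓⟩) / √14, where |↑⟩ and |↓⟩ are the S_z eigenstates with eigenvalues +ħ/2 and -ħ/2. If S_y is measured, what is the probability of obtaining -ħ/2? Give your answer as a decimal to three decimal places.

|-y⟩ = (|↑⟩ - i|↓⟩)/√2, so ⟨-y|ψ⟩ = (1 + i) / (√2·√14).
P = |1 + i|² / 28 = 2/28.

0.071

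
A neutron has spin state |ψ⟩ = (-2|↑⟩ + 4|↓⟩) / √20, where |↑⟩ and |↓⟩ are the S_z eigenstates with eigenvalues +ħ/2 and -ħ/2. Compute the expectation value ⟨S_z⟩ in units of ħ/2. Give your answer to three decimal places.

⟨σ_z⟩ = |a|² - |b|² divided by |a|²+|b|², with a, b the |↑⟩, |↓⟩ amplitudes.
= (4 - 16)/20 = -12/20.
⟨S_z⟩ = (ħ/2)·⟨σ_z⟩.

-0.600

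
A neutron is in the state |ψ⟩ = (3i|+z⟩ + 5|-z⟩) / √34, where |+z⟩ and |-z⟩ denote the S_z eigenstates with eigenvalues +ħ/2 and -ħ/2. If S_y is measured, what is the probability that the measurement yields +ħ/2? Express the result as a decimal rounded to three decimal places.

0.059

|+y⟩ = (|+z⟩ + i|-z⟩)/√2, so ⟨+y|ψ⟩ = (-2i) / (√2·√34).
P = |-2i|² / 68 = 4/68.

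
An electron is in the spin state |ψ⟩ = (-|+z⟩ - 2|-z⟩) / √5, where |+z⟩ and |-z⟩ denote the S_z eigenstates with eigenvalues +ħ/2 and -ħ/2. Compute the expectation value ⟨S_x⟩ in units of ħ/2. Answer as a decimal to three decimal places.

⟨σ_x⟩ = 2 Re(a* b)/(|a|²+|b|²) with a = -1, b = -2.
a* b = 2, so ⟨σ_x⟩ = 4/5.
⟨S_x⟩ = (ħ/2)·⟨σ_x⟩.

0.800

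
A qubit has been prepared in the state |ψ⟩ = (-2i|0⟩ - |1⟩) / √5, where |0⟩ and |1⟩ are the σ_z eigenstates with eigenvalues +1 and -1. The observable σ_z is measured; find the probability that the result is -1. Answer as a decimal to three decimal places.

0.200

The -1 outcome corresponds to |1⟩. Its amplitude in |ψ⟩ is -1/√5.
P = |-1|² / 5 = 1/5.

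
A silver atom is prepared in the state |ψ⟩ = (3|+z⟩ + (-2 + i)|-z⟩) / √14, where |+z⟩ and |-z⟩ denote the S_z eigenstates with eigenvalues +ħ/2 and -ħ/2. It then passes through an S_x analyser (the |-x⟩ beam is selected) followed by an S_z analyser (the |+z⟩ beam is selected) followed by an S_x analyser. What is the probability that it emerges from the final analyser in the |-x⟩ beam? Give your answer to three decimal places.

First analyser (S_x): P(|-x⟩) = |⟨-x|ψ⟩|² = 26/28.
After stage 1 the state is |-x⟩; P(|+z⟩) = |⟨+z|-x⟩|² = 1/2.
After stage 2 the state is |+z⟩; P(|-x⟩) = |⟨-x|+z⟩|² = 1/2.
Joint probability = 26/28 × 1/2 × 1/2 = 0.232.

0.232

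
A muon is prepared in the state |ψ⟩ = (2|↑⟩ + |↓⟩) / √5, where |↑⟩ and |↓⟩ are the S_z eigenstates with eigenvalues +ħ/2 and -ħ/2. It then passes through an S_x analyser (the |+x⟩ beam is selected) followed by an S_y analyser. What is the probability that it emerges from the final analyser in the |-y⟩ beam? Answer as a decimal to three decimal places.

First analyser (S_x): P(|+x⟩) = |⟨+x|ψ⟩|² = 9/10.
After stage 1 the state is |+x⟩; P(|-y⟩) = |⟨-y|+x⟩|² = 1/2.
Joint probability = 9/10 × 1/2 = 0.450.

0.450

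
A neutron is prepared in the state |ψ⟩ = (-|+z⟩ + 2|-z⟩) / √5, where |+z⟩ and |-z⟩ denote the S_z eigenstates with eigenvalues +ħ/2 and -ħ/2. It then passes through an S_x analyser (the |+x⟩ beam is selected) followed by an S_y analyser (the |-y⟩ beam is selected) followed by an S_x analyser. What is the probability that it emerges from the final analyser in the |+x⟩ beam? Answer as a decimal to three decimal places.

First analyser (S_x): P(|+x⟩) = |⟨+x|ψ⟩|² = 1/10.
After stage 1 the state is |+x⟩; P(|-y⟩) = |⟨-y|+x⟩|² = 1/2.
After stage 2 the state is |-y⟩; P(|+x⟩) = |⟨+x|-y⟩|² = 1/2.
Joint probability = 1/10 × 1/2 × 1/2 = 0.025.

0.025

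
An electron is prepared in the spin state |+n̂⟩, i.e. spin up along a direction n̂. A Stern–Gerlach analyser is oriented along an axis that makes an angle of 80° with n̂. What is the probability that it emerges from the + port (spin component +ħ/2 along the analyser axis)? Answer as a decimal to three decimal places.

For spin-½, the probability of finding spin-up along an axis at angle θ to the initial spin direction is cos²(θ/2); spin-down is sin²(θ/2).
θ = 80°, so P = cos²(40°) ≈ 0.587.

0.587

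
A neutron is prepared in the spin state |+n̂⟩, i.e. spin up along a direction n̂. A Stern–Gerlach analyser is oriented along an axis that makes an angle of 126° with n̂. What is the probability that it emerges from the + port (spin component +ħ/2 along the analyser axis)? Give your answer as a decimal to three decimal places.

0.206

For spin-½, the probability of finding spin-up along an axis at angle θ to the initial spin direction is cos²(θ/2); spin-down is sin²(θ/2).
θ = 126°, so P = cos²(63°) ≈ 0.206.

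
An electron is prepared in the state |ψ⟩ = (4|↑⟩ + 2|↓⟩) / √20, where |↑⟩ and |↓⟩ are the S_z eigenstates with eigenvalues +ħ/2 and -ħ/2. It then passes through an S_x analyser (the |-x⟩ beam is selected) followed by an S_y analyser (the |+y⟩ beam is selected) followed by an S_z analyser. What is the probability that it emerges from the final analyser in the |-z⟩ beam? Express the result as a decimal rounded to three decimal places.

First analyser (S_x): P(|-x⟩) = |⟨-x|ψ⟩|² = 4/40.
After stage 1 the state is |-x⟩; P(|+y⟩) = |⟨+y|-x⟩|² = 1/2.
After stage 2 the state is |+y⟩; P(|-z⟩) = |⟨-z|+y⟩|² = 1/2.
Joint probability = 4/40 × 1/2 × 1/2 = 0.025.

0.025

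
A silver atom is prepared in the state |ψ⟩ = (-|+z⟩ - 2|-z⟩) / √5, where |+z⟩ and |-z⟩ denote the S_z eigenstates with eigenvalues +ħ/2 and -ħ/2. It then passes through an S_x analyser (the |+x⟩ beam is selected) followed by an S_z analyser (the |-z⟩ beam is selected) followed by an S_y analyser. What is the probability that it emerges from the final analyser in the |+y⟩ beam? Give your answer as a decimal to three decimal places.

First analyser (S_x): P(|+x⟩) = |⟨+x|ψ⟩|² = 9/10.
After stage 1 the state is |+x⟩; P(|-z⟩) = |⟨-z|+x⟩|² = 1/2.
After stage 2 the state is |-z⟩; P(|+y⟩) = |⟨+y|-z⟩|² = 1/2.
Joint probability = 9/10 × 1/2 × 1/2 = 0.225.

0.225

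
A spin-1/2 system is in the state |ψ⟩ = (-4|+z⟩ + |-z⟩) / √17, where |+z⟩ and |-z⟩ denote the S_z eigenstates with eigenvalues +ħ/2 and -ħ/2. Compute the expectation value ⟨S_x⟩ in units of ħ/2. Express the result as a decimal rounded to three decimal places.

-0.471

⟨σ_x⟩ = 2 Re(a* b)/(|a|²+|b|²) with a = -4, b = 1.
a* b = -4, so ⟨σ_x⟩ = -8/17.
⟨S_x⟩ = (ħ/2)·⟨σ_x⟩.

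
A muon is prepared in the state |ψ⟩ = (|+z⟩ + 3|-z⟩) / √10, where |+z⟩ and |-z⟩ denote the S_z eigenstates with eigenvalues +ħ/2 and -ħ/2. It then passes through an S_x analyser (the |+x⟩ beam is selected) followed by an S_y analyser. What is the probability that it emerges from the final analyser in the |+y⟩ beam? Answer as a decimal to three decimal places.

0.400

First analyser (S_x): P(|+x⟩) = |⟨+x|ψ⟩|² = 16/20.
After stage 1 the state is |+x⟩; P(|+y⟩) = |⟨+y|+x⟩|² = 1/2.
Joint probability = 16/20 × 1/2 = 0.400.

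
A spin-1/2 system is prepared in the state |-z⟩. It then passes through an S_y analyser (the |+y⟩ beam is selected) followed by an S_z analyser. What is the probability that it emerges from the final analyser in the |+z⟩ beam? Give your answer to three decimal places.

0.250

First analyser (S_y): from |-z⟩, P(|+y⟩) = 1/2.
After stage 1 the state is |+y⟩; P(|+z⟩) = |⟨+z|+y⟩|² = 1/2.
Joint probability = 1/2 × 1/2 = 0.250.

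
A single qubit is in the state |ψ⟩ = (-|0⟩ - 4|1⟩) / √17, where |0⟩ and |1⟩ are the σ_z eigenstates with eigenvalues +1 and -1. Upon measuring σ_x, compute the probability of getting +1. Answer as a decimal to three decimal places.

|+x⟩ = (|0⟩ + |1⟩)/√2, so ⟨+x|ψ⟩ = (-5) / (√2·√17).
P = |-5|² / 34 = 25/34.

0.735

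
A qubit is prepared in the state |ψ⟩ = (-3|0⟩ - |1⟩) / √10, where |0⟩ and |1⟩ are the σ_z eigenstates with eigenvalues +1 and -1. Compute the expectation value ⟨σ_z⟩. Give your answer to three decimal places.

⟨σ_z⟩ = |a|² - |b|² divided by |a|²+|b|², with a, b the |0⟩, |1⟩ amplitudes.
= (9 - 1)/10 = 8/10.

0.800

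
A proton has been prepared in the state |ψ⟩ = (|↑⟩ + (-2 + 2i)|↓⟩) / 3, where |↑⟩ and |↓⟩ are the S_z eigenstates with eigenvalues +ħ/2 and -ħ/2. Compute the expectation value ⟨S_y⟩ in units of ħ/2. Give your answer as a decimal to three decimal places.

⟨σ_y⟩ = 2 Im(a* b)/(|a|²+|b|²) with a = 1, b = (-2 + 2i).
a* b = (-2 + 2i), so ⟨σ_y⟩ = 4/9.
⟨S_y⟩ = (ħ/2)·⟨σ_y⟩.

0.444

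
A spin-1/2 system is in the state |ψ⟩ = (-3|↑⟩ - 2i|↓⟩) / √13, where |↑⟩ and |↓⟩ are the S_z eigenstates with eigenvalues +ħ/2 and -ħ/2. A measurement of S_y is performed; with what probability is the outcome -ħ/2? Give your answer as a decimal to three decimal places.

|-y⟩ = (|↑⟩ - i|↓⟩)/√2, so ⟨-y|ψ⟩ = (-1) / (√2·√13).
P = |-1|² / 26 = 1/26.

0.038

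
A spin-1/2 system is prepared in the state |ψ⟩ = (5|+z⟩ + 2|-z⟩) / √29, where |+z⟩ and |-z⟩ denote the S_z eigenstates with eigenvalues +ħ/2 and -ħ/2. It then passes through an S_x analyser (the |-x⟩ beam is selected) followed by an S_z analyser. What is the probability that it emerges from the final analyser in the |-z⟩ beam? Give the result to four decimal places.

First analyser (S_x): P(|-x⟩) = |⟨-x|ψ⟩|² = 9/58.
After stage 1 the state is |-x⟩; P(|-z⟩) = |⟨-z|-x⟩|² = 1/2.
Joint probability = 9/58 × 1/2 = 0.0776.

0.0776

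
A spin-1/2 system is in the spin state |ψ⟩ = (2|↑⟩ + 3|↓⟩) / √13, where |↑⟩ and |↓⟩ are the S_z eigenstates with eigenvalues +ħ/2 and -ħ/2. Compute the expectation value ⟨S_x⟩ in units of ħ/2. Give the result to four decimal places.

0.9231

⟨σ_x⟩ = 2 Re(a* b)/(|a|²+|b|²) with a = 2, b = 3.
a* b = 6, so ⟨σ_x⟩ = 12/13.
⟨S_x⟩ = (ħ/2)·⟨σ_x⟩.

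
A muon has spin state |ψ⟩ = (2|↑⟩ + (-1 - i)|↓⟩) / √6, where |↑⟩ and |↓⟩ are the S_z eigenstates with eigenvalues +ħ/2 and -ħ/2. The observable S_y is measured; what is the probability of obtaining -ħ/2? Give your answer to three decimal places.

|-y⟩ = (|↑⟩ - i|↓⟩)/√2, so ⟨-y|ψ⟩ = (3 - i) / (√2·√6).
P = |3 - i|² / 12 = 10/12.

0.833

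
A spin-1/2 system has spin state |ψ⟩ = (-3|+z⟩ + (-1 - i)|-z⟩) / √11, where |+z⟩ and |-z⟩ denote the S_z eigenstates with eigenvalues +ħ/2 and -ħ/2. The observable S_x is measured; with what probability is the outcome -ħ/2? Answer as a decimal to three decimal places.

0.227

|-x⟩ = (|+z⟩ - |-z⟩)/√2, so ⟨-x|ψ⟩ = (-2 + i) / (√2·√11).
P = |-2 + i|² / 22 = 5/22.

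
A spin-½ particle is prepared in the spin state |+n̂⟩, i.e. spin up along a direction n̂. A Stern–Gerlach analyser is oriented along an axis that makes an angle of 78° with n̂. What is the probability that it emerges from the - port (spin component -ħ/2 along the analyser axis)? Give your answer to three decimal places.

0.396

For spin-½, the probability of finding spin-up along an axis at angle θ to the initial spin direction is cos²(θ/2); spin-down is sin²(θ/2).
θ = 78°, so P = sin²(39°) ≈ 0.396.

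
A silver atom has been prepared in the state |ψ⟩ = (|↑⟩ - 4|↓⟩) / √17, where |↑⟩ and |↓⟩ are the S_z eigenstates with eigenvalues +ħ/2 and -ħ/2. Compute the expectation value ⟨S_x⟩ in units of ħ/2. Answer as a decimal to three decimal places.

-0.471

⟨σ_x⟩ = 2 Re(a* b)/(|a|²+|b|²) with a = 1, b = -4.
a* b = -4, so ⟨σ_x⟩ = -8/17.
⟨S_x⟩ = (ħ/2)·⟨σ_x⟩.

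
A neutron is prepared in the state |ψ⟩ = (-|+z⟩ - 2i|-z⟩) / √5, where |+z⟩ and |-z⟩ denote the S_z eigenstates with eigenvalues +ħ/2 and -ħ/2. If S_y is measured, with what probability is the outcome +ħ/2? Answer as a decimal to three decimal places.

|+y⟩ = (|+z⟩ + i|-z⟩)/√2, so ⟨+y|ψ⟩ = (-3) / (√2·√5).
P = |-3|² / 10 = 9/10.

0.900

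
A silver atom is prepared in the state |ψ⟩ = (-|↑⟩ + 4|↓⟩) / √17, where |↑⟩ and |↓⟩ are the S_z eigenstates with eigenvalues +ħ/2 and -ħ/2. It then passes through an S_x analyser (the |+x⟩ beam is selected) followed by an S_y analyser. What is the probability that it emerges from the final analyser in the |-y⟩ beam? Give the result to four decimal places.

0.1324

First analyser (S_x): P(|+x⟩) = |⟨+x|ψ⟩|² = 9/34.
After stage 1 the state is |+x⟩; P(|-y⟩) = |⟨-y|+x⟩|² = 1/2.
Joint probability = 9/34 × 1/2 = 0.1324.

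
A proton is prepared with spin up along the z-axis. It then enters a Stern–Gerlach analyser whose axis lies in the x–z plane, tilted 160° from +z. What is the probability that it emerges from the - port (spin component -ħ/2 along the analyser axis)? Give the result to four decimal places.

0.9698

For spin-½, the probability of finding spin-up along an axis at angle θ to the initial spin direction is cos²(θ/2); spin-down is sin²(θ/2).
θ = 160°, so P = sin²(80°) ≈ 0.9698.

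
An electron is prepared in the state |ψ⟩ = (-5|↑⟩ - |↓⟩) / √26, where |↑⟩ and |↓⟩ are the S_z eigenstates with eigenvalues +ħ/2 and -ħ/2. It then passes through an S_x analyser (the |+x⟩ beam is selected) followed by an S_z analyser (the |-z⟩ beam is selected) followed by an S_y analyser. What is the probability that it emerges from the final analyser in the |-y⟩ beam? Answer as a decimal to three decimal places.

First analyser (S_x): P(|+x⟩) = |⟨+x|ψ⟩|² = 36/52.
After stage 1 the state is |+x⟩; P(|-z⟩) = |⟨-z|+x⟩|² = 1/2.
After stage 2 the state is |-z⟩; P(|-y⟩) = |⟨-y|-z⟩|² = 1/2.
Joint probability = 36/52 × 1/2 × 1/2 = 0.173.

0.173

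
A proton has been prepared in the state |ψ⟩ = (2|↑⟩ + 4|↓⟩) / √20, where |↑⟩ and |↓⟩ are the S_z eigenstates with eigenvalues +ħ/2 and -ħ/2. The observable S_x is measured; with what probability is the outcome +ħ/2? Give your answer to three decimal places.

|+x⟩ = (|↑⟩ + |↓⟩)/√2, so ⟨+x|ψ⟩ = (6) / (√2·√20).
P = |6|² / 40 = 36/40.

0.900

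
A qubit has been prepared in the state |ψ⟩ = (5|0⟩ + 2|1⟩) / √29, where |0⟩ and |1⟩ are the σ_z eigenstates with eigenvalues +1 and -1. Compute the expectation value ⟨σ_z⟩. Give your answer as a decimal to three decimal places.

0.724

⟨σ_z⟩ = |a|² - |b|² divided by |a|²+|b|², with a, b the |0⟩, |1⟩ amplitudes.
= (25 - 4)/29 = 21/29.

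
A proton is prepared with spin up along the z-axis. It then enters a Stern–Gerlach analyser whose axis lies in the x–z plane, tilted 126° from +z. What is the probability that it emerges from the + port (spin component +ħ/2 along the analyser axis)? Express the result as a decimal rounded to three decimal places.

0.206

For spin-½, the probability of finding spin-up along an axis at angle θ to the initial spin direction is cos²(θ/2); spin-down is sin²(θ/2).
θ = 126°, so P = cos²(63°) ≈ 0.206.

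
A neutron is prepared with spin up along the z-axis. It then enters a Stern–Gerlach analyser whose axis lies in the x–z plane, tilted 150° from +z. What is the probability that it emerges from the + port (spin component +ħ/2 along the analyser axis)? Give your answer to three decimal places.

For spin-½, the probability of finding spin-up along an axis at angle θ to the initial spin direction is cos²(θ/2); spin-down is sin²(θ/2).
θ = 150°, so P = cos²(75°) ≈ 0.067.

0.067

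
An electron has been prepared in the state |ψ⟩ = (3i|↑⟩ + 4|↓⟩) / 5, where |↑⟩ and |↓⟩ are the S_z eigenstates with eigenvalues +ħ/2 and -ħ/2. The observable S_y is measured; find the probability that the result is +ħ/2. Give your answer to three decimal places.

|+y⟩ = (|↑⟩ + i|↓⟩)/√2, so ⟨+y|ψ⟩ = (-i) / (√2·5).
P = |-i|² / 50 = 1/50.

0.020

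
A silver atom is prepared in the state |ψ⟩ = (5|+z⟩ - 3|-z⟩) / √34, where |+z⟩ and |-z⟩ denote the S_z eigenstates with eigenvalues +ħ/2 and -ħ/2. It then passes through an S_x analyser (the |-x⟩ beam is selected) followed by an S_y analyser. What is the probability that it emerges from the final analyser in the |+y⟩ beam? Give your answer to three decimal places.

0.471

First analyser (S_x): P(|-x⟩) = |⟨-x|ψ⟩|² = 64/68.
After stage 1 the state is |-x⟩; P(|+y⟩) = |⟨+y|-x⟩|² = 1/2.
Joint probability = 64/68 × 1/2 = 0.471.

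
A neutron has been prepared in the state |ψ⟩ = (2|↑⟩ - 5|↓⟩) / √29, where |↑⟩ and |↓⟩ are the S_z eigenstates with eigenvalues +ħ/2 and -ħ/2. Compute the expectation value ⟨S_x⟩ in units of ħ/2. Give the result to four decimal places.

-0.6897

⟨σ_x⟩ = 2 Re(a* b)/(|a|²+|b|²) with a = 2, b = -5.
a* b = -10, so ⟨σ_x⟩ = -20/29.
⟨S_x⟩ = (ħ/2)·⟨σ_x⟩.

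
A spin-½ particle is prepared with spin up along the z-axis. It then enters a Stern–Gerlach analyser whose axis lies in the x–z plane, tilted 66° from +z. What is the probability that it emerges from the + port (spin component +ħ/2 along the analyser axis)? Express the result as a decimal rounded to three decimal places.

0.703

For spin-½, the probability of finding spin-up along an axis at angle θ to the initial spin direction is cos²(θ/2); spin-down is sin²(θ/2).
θ = 66°, so P = cos²(33°) ≈ 0.703.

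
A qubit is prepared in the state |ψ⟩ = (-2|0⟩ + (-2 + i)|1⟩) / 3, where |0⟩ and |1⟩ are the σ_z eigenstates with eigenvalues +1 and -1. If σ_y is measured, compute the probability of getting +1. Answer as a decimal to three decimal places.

0.278

|+y⟩ = (|0⟩ + i|1⟩)/√2, so ⟨+y|ψ⟩ = (-1 + 2i) / (√2·3).
P = |-1 + 2i|² / 18 = 5/18.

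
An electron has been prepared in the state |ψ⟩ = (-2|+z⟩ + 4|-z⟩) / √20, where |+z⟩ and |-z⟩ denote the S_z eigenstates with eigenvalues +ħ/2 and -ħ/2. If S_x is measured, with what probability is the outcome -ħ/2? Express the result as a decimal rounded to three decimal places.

0.900

|-x⟩ = (|+z⟩ - |-z⟩)/√2, so ⟨-x|ψ⟩ = (-6) / (√2·√20).
P = |-6|² / 40 = 36/40.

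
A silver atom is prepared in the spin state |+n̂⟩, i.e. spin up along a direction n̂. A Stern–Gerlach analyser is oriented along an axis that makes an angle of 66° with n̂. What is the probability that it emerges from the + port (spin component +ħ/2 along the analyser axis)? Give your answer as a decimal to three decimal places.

0.703

For spin-½, the probability of finding spin-up along an axis at angle θ to the initial spin direction is cos²(θ/2); spin-down is sin²(θ/2).
θ = 66°, so P = cos²(33°) ≈ 0.703.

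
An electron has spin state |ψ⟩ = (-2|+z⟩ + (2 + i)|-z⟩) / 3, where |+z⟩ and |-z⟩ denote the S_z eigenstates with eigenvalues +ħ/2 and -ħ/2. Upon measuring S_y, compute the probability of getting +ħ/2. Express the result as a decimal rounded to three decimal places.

0.278

|+y⟩ = (|+z⟩ + i|-z⟩)/√2, so ⟨+y|ψ⟩ = (-1 - 2i) / (√2·3).
P = |-1 - 2i|² / 18 = 5/18.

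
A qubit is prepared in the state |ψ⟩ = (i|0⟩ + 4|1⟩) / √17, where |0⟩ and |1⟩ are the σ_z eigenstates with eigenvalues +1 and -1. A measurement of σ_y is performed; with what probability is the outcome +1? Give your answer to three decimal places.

0.265

|+y⟩ = (|0⟩ + i|1⟩)/√2, so ⟨+y|ψ⟩ = (-3i) / (√2·√17).
P = |-3i|² / 34 = 9/34.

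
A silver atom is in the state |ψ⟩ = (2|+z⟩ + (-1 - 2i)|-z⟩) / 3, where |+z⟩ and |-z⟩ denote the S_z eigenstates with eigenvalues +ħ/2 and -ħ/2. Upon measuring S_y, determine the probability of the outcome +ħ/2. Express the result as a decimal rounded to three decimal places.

|+y⟩ = (|+z⟩ + i|-z⟩)/√2, so ⟨+y|ψ⟩ = (i) / (√2·3).
P = |i|² / 18 = 1/18.

0.056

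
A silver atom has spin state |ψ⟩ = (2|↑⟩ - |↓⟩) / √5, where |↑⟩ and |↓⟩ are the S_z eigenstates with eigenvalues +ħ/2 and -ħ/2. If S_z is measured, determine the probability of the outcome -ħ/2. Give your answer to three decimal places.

The -ħ/2 outcome corresponds to |↓⟩. Its amplitude in |ψ⟩ is -1/√5.
P = |-1|² / 5 = 1/5.

0.200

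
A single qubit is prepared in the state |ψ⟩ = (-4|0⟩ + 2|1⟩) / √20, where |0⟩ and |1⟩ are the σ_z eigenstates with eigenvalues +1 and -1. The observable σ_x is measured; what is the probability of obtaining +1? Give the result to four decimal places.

0.1000

|+x⟩ = (|0⟩ + |1⟩)/√2, so ⟨+x|ψ⟩ = (-2) / (√2·√20).
P = |-2|² / 40 = 4/40.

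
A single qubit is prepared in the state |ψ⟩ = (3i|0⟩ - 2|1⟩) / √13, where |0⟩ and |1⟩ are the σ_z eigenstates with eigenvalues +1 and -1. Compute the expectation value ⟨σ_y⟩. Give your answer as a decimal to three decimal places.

0.923

⟨σ_y⟩ = 2 Im(a* b)/(|a|²+|b|²) with a = 3i, b = -2.
a* b = 6i, so ⟨σ_y⟩ = 12/13.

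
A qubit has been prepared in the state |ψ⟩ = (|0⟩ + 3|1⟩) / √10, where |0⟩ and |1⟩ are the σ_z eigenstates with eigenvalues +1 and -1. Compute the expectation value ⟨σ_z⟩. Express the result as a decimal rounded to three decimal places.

⟨σ_z⟩ = |a|² - |b|² divided by |a|²+|b|², with a, b the |0⟩, |1⟩ amplitudes.
= (1 - 9)/10 = -8/10.

-0.800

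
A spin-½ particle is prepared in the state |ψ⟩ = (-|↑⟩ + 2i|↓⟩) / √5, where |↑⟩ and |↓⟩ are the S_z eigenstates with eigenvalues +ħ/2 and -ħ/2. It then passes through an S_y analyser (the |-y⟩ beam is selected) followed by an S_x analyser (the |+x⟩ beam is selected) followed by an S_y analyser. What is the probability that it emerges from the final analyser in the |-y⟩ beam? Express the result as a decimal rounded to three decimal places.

First analyser (S_y): P(|-y⟩) = |⟨-y|ψ⟩|² = 9/10.
After stage 1 the state is |-y⟩; P(|+x⟩) = |⟨+x|-y⟩|² = 1/2.
After stage 2 the state is |+x⟩; P(|-y⟩) = |⟨-y|+x⟩|² = 1/2.
Joint probability = 9/10 × 1/2 × 1/2 = 0.225.

0.225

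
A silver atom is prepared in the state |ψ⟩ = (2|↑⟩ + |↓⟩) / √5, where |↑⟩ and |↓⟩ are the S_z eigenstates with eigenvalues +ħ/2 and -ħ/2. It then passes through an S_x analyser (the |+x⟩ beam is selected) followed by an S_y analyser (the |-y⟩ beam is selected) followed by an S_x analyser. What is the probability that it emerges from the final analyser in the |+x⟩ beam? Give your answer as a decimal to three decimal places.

First analyser (S_x): P(|+x⟩) = |⟨+x|ψ⟩|² = 9/10.
After stage 1 the state is |+x⟩; P(|-y⟩) = |⟨-y|+x⟩|² = 1/2.
After stage 2 the state is |-y⟩; P(|+x⟩) = |⟨+x|-y⟩|² = 1/2.
Joint probability = 9/10 × 1/2 × 1/2 = 0.225.

0.225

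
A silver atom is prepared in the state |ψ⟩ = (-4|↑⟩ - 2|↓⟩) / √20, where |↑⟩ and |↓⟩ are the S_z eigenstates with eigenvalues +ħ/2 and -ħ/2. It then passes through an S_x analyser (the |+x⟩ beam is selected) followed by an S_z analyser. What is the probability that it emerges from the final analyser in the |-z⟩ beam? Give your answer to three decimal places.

0.450

First analyser (S_x): P(|+x⟩) = |⟨+x|ψ⟩|² = 36/40.
After stage 1 the state is |+x⟩; P(|-z⟩) = |⟨-z|+x⟩|² = 1/2.
Joint probability = 36/40 × 1/2 = 0.450.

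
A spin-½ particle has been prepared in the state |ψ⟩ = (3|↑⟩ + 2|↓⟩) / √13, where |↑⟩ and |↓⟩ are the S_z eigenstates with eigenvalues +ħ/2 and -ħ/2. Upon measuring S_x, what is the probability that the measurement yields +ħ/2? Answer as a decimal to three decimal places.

0.962

|+x⟩ = (|↑⟩ + |↓⟩)/√2, so ⟨+x|ψ⟩ = (5) / (√2·√13).
P = |5|² / 26 = 25/26.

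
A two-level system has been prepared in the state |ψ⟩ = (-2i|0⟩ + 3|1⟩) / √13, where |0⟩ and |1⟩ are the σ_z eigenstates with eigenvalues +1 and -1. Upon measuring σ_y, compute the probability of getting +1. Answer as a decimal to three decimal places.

|+y⟩ = (|0⟩ + i|1⟩)/√2, so ⟨+y|ψ⟩ = (-5i) / (√2·√13).
P = |-5i|² / 26 = 25/26.

0.962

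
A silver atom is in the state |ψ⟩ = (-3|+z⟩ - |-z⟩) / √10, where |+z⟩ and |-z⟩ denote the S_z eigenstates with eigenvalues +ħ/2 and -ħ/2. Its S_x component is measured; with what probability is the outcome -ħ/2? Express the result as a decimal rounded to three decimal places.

0.200

|-x⟩ = (|+z⟩ - |-z⟩)/√2, so ⟨-x|ψ⟩ = (-2) / (√2·√10).
P = |-2|² / 20 = 4/20.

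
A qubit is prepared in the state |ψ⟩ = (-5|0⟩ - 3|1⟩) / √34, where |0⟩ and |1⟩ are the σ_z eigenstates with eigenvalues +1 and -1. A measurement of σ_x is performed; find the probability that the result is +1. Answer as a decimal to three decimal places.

0.941

|+x⟩ = (|0⟩ + |1⟩)/√2, so ⟨+x|ψ⟩ = (-8) / (√2·√34).
P = |-8|² / 68 = 64/68.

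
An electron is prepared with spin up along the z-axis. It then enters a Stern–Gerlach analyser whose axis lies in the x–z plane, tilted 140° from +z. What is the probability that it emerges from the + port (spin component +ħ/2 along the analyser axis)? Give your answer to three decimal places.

For spin-½, the probability of finding spin-up along an axis at angle θ to the initial spin direction is cos²(θ/2); spin-down is sin²(θ/2).
θ = 140°, so P = cos²(70°) ≈ 0.117.

0.117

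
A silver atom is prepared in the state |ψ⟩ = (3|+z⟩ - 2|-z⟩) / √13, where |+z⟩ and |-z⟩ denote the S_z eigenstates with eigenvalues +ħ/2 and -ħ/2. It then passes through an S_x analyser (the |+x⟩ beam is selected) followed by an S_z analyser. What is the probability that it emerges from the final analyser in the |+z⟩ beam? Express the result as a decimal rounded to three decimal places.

0.019

First analyser (S_x): P(|+x⟩) = |⟨+x|ψ⟩|² = 1/26.
After stage 1 the state is |+x⟩; P(|+z⟩) = |⟨+z|+x⟩|² = 1/2.
Joint probability = 1/26 × 1/2 = 0.019.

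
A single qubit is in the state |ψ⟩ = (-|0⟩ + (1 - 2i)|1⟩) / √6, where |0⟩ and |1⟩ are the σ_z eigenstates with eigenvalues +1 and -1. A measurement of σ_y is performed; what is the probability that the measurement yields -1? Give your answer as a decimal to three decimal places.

|-y⟩ = (|0⟩ - i|1⟩)/√2, so ⟨-y|ψ⟩ = (1 + i) / (√2·√6).
P = |1 + i|² / 12 = 2/12.

0.167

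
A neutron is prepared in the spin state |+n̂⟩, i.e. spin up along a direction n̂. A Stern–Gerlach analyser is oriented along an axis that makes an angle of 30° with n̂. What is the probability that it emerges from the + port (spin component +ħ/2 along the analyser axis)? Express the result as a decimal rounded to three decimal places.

0.933

For spin-½, the probability of finding spin-up along an axis at angle θ to the initial spin direction is cos²(θ/2); spin-down is sin²(θ/2).
θ = 30°, so P = cos²(15°) ≈ 0.933.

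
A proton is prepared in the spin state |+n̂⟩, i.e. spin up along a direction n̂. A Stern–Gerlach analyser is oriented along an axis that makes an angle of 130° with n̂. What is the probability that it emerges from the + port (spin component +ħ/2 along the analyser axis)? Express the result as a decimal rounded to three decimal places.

For spin-½, the probability of finding spin-up along an axis at angle θ to the initial spin direction is cos²(θ/2); spin-down is sin²(θ/2).
θ = 130°, so P = cos²(65°) ≈ 0.179.

0.179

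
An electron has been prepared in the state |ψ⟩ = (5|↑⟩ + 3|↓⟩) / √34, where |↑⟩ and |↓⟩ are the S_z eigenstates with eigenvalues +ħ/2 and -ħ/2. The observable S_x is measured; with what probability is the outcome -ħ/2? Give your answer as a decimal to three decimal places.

0.059

|-x⟩ = (|↑⟩ - |↓⟩)/√2, so ⟨-x|ψ⟩ = (2) / (√2·√34).
P = |2|² / 68 = 4/68.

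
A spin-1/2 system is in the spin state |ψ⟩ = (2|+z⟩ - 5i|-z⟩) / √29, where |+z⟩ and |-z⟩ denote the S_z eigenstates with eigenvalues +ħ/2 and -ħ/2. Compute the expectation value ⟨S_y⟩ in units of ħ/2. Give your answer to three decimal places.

⟨σ_y⟩ = 2 Im(a* b)/(|a|²+|b|²) with a = 2, b = -5i.
a* b = -10i, so ⟨σ_y⟩ = -20/29.
⟨S_y⟩ = (ħ/2)·⟨σ_y⟩.

-0.690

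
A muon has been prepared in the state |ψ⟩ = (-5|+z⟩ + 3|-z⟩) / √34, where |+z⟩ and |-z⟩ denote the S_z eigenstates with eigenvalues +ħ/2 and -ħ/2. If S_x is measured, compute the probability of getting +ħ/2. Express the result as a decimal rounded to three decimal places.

|+x⟩ = (|+z⟩ + |-z⟩)/√2, so ⟨+x|ψ⟩ = (-2) / (√2·√34).
P = |-2|² / 68 = 4/68.

0.059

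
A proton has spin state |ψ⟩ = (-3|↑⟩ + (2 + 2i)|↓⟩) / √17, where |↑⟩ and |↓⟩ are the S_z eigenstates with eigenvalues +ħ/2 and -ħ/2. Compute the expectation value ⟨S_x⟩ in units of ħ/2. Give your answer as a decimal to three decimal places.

⟨σ_x⟩ = 2 Re(a* b)/(|a|²+|b|²) with a = -3, b = (2 + 2i).
a* b = (-6 - 6i), so ⟨σ_x⟩ = -12/17.
⟨S_x⟩ = (ħ/2)·⟨σ_x⟩.

-0.706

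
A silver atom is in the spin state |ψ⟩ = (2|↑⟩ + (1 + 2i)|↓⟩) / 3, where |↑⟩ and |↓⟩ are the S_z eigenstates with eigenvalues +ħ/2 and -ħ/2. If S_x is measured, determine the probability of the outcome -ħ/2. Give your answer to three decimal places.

|-x⟩ = (|↑⟩ - |↓⟩)/√2, so ⟨-x|ψ⟩ = (1 - 2i) / (√2·3).
P = |1 - 2i|² / 18 = 5/18.

0.278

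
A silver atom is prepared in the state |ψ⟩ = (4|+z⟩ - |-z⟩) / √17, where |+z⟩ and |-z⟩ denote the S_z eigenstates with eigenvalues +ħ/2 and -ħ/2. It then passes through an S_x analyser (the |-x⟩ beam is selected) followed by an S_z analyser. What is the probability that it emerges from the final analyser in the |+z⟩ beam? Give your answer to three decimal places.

0.368

First analyser (S_x): P(|-x⟩) = |⟨-x|ψ⟩|² = 25/34.
After stage 1 the state is |-x⟩; P(|+z⟩) = |⟨+z|-x⟩|² = 1/2.
Joint probability = 25/34 × 1/2 = 0.368.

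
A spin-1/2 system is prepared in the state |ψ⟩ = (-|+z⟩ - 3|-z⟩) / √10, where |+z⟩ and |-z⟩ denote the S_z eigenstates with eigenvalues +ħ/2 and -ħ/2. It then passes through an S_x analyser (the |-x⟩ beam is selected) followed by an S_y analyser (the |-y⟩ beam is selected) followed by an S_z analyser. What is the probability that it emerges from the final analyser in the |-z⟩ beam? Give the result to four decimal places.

First analyser (S_x): P(|-x⟩) = |⟨-x|ψ⟩|² = 4/20.
After stage 1 the state is |-x⟩; P(|-y⟩) = |⟨-y|-x⟩|² = 1/2.
After stage 2 the state is |-y⟩; P(|-z⟩) = |⟨-z|-y⟩|² = 1/2.
Joint probability = 4/20 × 1/2 × 1/2 = 0.0500.

0.0500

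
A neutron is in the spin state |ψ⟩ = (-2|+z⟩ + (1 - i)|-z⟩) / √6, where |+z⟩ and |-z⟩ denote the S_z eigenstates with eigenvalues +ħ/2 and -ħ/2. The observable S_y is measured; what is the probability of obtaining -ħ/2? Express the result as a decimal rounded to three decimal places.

0.167

|-y⟩ = (|+z⟩ - i|-z⟩)/√2, so ⟨-y|ψ⟩ = (-1 + i) / (√2·√6).
P = |-1 + i|² / 12 = 2/12.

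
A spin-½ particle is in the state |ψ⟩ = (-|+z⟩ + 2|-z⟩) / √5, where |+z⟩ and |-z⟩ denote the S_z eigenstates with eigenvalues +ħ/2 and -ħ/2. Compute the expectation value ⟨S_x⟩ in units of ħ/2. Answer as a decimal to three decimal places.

-0.800

⟨σ_x⟩ = 2 Re(a* b)/(|a|²+|b|²) with a = -1, b = 2.
a* b = -2, so ⟨σ_x⟩ = -4/5.
⟨S_x⟩ = (ħ/2)·⟨σ_x⟩.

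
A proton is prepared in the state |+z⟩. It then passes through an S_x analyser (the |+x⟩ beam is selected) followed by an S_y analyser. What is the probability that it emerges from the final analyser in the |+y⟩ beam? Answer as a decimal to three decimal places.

First analyser (S_x): from |+z⟩, P(|+x⟩) = 1/2.
After stage 1 the state is |+x⟩; P(|+y⟩) = |⟨+y|+x⟩|² = 1/2.
Joint probability = 1/2 × 1/2 = 0.250.

0.250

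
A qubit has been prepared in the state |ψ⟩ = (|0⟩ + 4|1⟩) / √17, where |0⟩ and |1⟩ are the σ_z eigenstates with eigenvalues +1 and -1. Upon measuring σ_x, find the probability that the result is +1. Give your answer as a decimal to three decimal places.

|+x⟩ = (|0⟩ + |1⟩)/√2, so ⟨+x|ψ⟩ = (5) / (√2·√17).
P = |5|² / 34 = 25/34.

0.735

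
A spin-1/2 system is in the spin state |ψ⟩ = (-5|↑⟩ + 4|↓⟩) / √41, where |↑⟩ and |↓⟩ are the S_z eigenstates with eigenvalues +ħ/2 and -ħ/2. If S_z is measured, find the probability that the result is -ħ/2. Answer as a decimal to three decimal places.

0.390

The -ħ/2 outcome corresponds to |↓⟩. Its amplitude in |ψ⟩ is 4/√41.
P = |4|² / 41 = 16/41.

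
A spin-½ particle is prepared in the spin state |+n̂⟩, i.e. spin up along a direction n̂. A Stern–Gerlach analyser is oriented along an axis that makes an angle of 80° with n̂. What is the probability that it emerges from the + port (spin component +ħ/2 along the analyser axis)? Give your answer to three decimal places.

0.587

For spin-½, the probability of finding spin-up along an axis at angle θ to the initial spin direction is cos²(θ/2); spin-down is sin²(θ/2).
θ = 80°, so P = cos²(40°) ≈ 0.587.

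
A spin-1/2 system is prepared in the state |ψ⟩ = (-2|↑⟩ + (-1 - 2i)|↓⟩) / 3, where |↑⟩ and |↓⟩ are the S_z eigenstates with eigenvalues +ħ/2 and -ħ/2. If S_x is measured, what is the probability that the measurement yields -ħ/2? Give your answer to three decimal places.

0.278

|-x⟩ = (|↑⟩ - |↓⟩)/√2, so ⟨-x|ψ⟩ = (-1 + 2i) / (√2·3).
P = |-1 + 2i|² / 18 = 5/18.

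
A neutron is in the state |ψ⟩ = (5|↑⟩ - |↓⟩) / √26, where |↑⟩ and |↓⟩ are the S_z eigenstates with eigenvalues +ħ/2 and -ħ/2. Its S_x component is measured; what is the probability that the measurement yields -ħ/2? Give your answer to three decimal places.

0.692

|-x⟩ = (|↑⟩ - |↓⟩)/√2, so ⟨-x|ψ⟩ = (6) / (√2·√26).
P = |6|² / 52 = 36/52.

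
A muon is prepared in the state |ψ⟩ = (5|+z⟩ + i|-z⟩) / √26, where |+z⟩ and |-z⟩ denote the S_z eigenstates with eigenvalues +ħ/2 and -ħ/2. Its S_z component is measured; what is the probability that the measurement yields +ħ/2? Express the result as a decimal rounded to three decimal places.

0.962

The +ħ/2 outcome corresponds to |+z⟩. Its amplitude in |ψ⟩ is 5/√26.
P = |5|² / 26 = 25/26.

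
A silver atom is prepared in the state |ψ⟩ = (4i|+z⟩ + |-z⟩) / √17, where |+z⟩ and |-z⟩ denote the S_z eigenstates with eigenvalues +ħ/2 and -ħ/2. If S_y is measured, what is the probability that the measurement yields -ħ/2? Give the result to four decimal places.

|-y⟩ = (|+z⟩ - i|-z⟩)/√2, so ⟨-y|ψ⟩ = (5i) / (√2·√17).
P = |5i|² / 34 = 25/34.

0.7353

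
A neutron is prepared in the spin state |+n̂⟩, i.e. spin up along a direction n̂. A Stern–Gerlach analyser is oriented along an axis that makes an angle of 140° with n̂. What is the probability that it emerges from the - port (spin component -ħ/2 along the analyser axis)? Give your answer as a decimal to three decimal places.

0.883

For spin-½, the probability of finding spin-up along an axis at angle θ to the initial spin direction is cos²(θ/2); spin-down is sin²(θ/2).
θ = 140°, so P = sin²(70°) ≈ 0.883.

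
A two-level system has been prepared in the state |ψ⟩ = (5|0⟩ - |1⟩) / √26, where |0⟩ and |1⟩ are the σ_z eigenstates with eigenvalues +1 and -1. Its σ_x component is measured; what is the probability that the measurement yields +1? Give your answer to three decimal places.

|+x⟩ = (|0⟩ + |1⟩)/√2, so ⟨+x|ψ⟩ = (4) / (√2·√26).
P = |4|² / 52 = 16/52.

0.308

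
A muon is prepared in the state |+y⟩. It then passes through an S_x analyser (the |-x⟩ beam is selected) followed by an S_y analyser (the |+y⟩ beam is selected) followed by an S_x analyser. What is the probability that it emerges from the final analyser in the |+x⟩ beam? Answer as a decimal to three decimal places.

0.125

First analyser (S_x): from |+y⟩, P(|-x⟩) = 1/2.
After stage 1 the state is |-x⟩; P(|+y⟩) = |⟨+y|-x⟩|² = 1/2.
After stage 2 the state is |+y⟩; P(|+x⟩) = |⟨+x|+y⟩|² = 1/2.
Joint probability = 1/2 × 1/2 × 1/2 = 0.125.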